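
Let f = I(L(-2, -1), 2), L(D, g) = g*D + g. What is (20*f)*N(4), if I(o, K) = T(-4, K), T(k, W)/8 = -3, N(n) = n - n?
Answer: 0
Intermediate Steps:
L(D, g) = g + D*g (L(D, g) = D*g + g = g + D*g)
N(n) = 0
T(k, W) = -24 (T(k, W) = 8*(-3) = -24)
I(o, K) = -24
f = -24
(20*f)*N(4) = (20*(-24))*0 = -480*0 = 0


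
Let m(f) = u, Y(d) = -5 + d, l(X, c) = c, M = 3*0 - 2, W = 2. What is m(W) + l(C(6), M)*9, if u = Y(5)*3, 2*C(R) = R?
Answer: -18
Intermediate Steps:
M = -2 (M = 0 - 2 = -2)
C(R) = R/2
u = 0 (u = (-5 + 5)*3 = 0*3 = 0)
m(f) = 0
m(W) + l(C(6), M)*9 = 0 - 2*9 = 0 - 18 = -18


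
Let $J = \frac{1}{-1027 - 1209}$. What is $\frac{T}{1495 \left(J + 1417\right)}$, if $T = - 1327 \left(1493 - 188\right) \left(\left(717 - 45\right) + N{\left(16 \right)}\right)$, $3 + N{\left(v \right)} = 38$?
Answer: $- \frac{14039060196}{24291151} \approx -577.95$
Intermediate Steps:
$J = - \frac{1}{2236}$ ($J = \frac{1}{-2236} = - \frac{1}{2236} \approx -0.00044723$)
$N{\left(v \right)} = 35$ ($N{\left(v \right)} = -3 + 38 = 35$)
$T = -1224336645$ ($T = - 1327 \left(1493 - 188\right) \left(\left(717 - 45\right) + 35\right) = - 1327 \cdot 1305 \left(672 + 35\right) = - 1327 \cdot 1305 \cdot 707 = \left(-1327\right) 922635 = -1224336645$)
$\frac{T}{1495 \left(J + 1417\right)} = - \frac{1224336645}{1495 \left(- \frac{1}{2236} + 1417\right)} = - \frac{1224336645}{1495 \cdot \frac{3168411}{2236}} = - \frac{1224336645}{\frac{364367265}{172}} = \left(-1224336645\right) \frac{172}{364367265} = - \frac{14039060196}{24291151}$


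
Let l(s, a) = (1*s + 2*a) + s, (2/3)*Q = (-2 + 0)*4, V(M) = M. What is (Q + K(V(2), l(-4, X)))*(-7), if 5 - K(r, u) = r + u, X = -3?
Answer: -35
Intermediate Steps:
Q = -12 (Q = 3*((-2 + 0)*4)/2 = 3*(-2*4)/2 = (3/2)*(-8) = -12)
l(s, a) = 2*a + 2*s (l(s, a) = (s + 2*a) + s = 2*a + 2*s)
K(r, u) = 5 - r - u (K(r, u) = 5 - (r + u) = 5 + (-r - u) = 5 - r - u)
(Q + K(V(2), l(-4, X)))*(-7) = (-12 + (5 - 1*2 - (2*(-3) + 2*(-4))))*(-7) = (-12 + (5 - 2 - (-6 - 8)))*(-7) = (-12 + (5 - 2 - 1*(-14)))*(-7) = (-12 + (5 - 2 + 14))*(-7) = (-12 + 17)*(-7) = 5*(-7) = -35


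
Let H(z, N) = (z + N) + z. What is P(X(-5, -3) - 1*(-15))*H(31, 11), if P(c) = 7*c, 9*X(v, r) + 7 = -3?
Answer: 63875/9 ≈ 7097.2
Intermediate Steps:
X(v, r) = -10/9 (X(v, r) = -7/9 + (⅑)*(-3) = -7/9 - ⅓ = -10/9)
H(z, N) = N + 2*z (H(z, N) = (N + z) + z = N + 2*z)
P(X(-5, -3) - 1*(-15))*H(31, 11) = (7*(-10/9 - 1*(-15)))*(11 + 2*31) = (7*(-10/9 + 15))*(11 + 62) = (7*(125/9))*73 = (875/9)*73 = 63875/9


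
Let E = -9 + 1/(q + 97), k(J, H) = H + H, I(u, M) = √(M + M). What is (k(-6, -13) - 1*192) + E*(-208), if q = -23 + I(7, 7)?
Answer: 4509378/2731 + 104*√14/2731 ≈ 1651.3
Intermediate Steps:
I(u, M) = √2*√M (I(u, M) = √(2*M) = √2*√M)
k(J, H) = 2*H
q = -23 + √14 (q = -23 + √2*√7 = -23 + √14 ≈ -19.258)
E = -9 + 1/(74 + √14) (E = -9 + 1/((-23 + √14) + 97) = -9 + 1/(74 + √14) ≈ -8.9871)
(k(-6, -13) - 1*192) + E*(-208) = (2*(-13) - 1*192) + (-24542/2731 - √14/5462)*(-208) = (-26 - 192) + (5104736/2731 + 104*√14/2731) = -218 + (5104736/2731 + 104*√14/2731) = 4509378/2731 + 104*√14/2731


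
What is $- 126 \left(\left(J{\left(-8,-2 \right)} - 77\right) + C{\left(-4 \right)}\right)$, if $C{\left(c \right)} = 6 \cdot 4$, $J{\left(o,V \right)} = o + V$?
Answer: $7938$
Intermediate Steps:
$J{\left(o,V \right)} = V + o$
$C{\left(c \right)} = 24$
$- 126 \left(\left(J{\left(-8,-2 \right)} - 77\right) + C{\left(-4 \right)}\right) = - 126 \left(\left(\left(-2 - 8\right) - 77\right) + 24\right) = - 126 \left(\left(-10 - 77\right) + 24\right) = - 126 \left(-87 + 24\right) = - 126 \left(-63\right) = \left(-1\right) \left(-7938\right) = 7938$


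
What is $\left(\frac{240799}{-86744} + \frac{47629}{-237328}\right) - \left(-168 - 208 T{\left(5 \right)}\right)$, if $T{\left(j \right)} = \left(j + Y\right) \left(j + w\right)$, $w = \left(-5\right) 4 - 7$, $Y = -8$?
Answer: $\frac{5107368133029}{367621072} \approx 13893.0$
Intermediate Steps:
$w = -27$ ($w = -20 - 7 = -27$)
$T{\left(j \right)} = \left(-27 + j\right) \left(-8 + j\right)$ ($T{\left(j \right)} = \left(j - 8\right) \left(j - 27\right) = \left(-8 + j\right) \left(-27 + j\right) = \left(-27 + j\right) \left(-8 + j\right)$)
$\left(\frac{240799}{-86744} + \frac{47629}{-237328}\right) - \left(-168 - 208 T{\left(5 \right)}\right) = \left(\frac{240799}{-86744} + \frac{47629}{-237328}\right) - \left(-168 - 208 \left(216 + 5^{2} - 175\right)\right) = \left(240799 \left(- \frac{1}{86744}\right) + 47629 \left(- \frac{1}{237328}\right)\right) - \left(-168 - 208 \left(216 + 25 - 175\right)\right) = \left(- \frac{240799}{86744} - \frac{47629}{237328}\right) - \left(-168 - 13728\right) = - \frac{1094283483}{367621072} - \left(-168 - 13728\right) = - \frac{1094283483}{367621072} - -13896 = - \frac{1094283483}{367621072} + 13896 = \frac{5107368133029}{367621072}$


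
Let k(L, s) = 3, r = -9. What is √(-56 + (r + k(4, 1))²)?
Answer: 2*I*√5 ≈ 4.4721*I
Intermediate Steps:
√(-56 + (r + k(4, 1))²) = √(-56 + (-9 + 3)²) = √(-56 + (-6)²) = √(-56 + 36) = √(-20) = 2*I*√5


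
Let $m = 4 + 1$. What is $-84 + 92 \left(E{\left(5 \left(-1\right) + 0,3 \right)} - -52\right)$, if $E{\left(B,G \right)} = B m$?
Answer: $2400$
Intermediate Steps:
$m = 5$
$E{\left(B,G \right)} = 5 B$ ($E{\left(B,G \right)} = B 5 = 5 B$)
$-84 + 92 \left(E{\left(5 \left(-1\right) + 0,3 \right)} - -52\right) = -84 + 92 \left(5 \left(5 \left(-1\right) + 0\right) - -52\right) = -84 + 92 \left(5 \left(-5 + 0\right) + 52\right) = -84 + 92 \left(5 \left(-5\right) + 52\right) = -84 + 92 \left(-25 + 52\right) = -84 + 92 \cdot 27 = -84 + 2484 = 2400$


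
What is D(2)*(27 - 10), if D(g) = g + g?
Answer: 68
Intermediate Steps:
D(g) = 2*g
D(2)*(27 - 10) = (2*2)*(27 - 10) = 4*17 = 68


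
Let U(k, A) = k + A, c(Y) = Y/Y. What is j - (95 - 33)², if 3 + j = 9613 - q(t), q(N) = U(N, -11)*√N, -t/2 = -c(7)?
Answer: 5766 + 9*√2 ≈ 5778.7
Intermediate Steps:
c(Y) = 1
U(k, A) = A + k
t = 2 (t = -(-2) = -2*(-1) = 2)
q(N) = √N*(-11 + N) (q(N) = (-11 + N)*√N = √N*(-11 + N))
j = 9610 + 9*√2 (j = -3 + (9613 - √2*(-11 + 2)) = -3 + (9613 - √2*(-9)) = -3 + (9613 - (-9)*√2) = -3 + (9613 + 9*√2) = 9610 + 9*√2 ≈ 9622.7)
j - (95 - 33)² = (9610 + 9*√2) - (95 - 33)² = (9610 + 9*√2) - 1*62² = (9610 + 9*√2) - 1*3844 = (9610 + 9*√2) - 3844 = 5766 + 9*√2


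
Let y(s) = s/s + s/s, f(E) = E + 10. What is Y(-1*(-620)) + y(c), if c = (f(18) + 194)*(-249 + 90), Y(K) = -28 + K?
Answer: 594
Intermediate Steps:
f(E) = 10 + E
c = -35298 (c = ((10 + 18) + 194)*(-249 + 90) = (28 + 194)*(-159) = 222*(-159) = -35298)
y(s) = 2 (y(s) = 1 + 1 = 2)
Y(-1*(-620)) + y(c) = (-28 - 1*(-620)) + 2 = (-28 + 620) + 2 = 592 + 2 = 594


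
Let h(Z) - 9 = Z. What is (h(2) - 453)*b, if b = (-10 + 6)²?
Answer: -7072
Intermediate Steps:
b = 16 (b = (-4)² = 16)
h(Z) = 9 + Z
(h(2) - 453)*b = ((9 + 2) - 453)*16 = (11 - 453)*16 = -442*16 = -7072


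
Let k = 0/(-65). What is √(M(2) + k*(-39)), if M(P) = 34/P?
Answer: √17 ≈ 4.1231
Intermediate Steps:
k = 0 (k = 0*(-1/65) = 0)
√(M(2) + k*(-39)) = √(34/2 + 0*(-39)) = √(34*(½) + 0) = √(17 + 0) = √17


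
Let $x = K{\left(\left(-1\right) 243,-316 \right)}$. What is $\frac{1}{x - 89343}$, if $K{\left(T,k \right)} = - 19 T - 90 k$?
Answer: $- \frac{1}{56286} \approx -1.7766 \cdot 10^{-5}$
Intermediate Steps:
$K{\left(T,k \right)} = - 90 k - 19 T$
$x = 33057$ ($x = \left(-90\right) \left(-316\right) - 19 \left(\left(-1\right) 243\right) = 28440 - -4617 = 28440 + 4617 = 33057$)
$\frac{1}{x - 89343} = \frac{1}{33057 - 89343} = \frac{1}{-56286} = - \frac{1}{56286}$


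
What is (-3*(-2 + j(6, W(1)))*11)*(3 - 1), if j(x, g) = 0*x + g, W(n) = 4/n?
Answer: -132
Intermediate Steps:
j(x, g) = g (j(x, g) = 0 + g = g)
(-3*(-2 + j(6, W(1)))*11)*(3 - 1) = (-3*(-2 + 4/1)*11)*(3 - 1) = (-3*(-2 + 4*1)*11)*2 = (-3*(-2 + 4)*11)*2 = (-3*2*11)*2 = -6*11*2 = -66*2 = -132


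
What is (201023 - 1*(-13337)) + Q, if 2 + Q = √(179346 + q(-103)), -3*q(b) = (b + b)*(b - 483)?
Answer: 214358 + √1251966/3 ≈ 2.1473e+5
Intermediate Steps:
q(b) = -2*b*(-483 + b)/3 (q(b) = -(b + b)*(b - 483)/3 = -2*b*(-483 + b)/3)
Q = -2 + √1251966/3 (Q = -2 + √(179346 + (⅔)*(-103)*(483 - 1*(-103))) = -2 + √(179346 + (⅔)*(-103)*(483 + 103)) = -2 + √(179346 + (⅔)*(-103)*586) = -2 + √(179346 - 120716/3) = -2 + √(417322/3) = -2 + √1251966/3 ≈ 370.97)
(201023 - 1*(-13337)) + Q = (201023 - 1*(-13337)) + (-2 + √1251966/3) = (201023 + 13337) + (-2 + √1251966/3) = 214360 + (-2 + √1251966/3) = 214358 + √1251966/3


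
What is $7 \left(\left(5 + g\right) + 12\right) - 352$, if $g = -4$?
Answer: $-261$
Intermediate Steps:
$7 \left(\left(5 + g\right) + 12\right) - 352 = 7 \left(\left(5 - 4\right) + 12\right) - 352 = 7 \left(1 + 12\right) - 352 = 7 \cdot 13 - 352 = 91 - 352 = -261$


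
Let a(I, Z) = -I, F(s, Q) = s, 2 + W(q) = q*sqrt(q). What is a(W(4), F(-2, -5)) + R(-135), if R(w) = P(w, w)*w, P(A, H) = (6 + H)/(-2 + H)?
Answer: -18237/137 ≈ -133.12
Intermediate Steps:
W(q) = -2 + q**(3/2) (W(q) = -2 + q*sqrt(q) = -2 + q**(3/2))
P(A, H) = (6 + H)/(-2 + H)
R(w) = w*(6 + w)/(-2 + w) (R(w) = ((6 + w)/(-2 + w))*w = w*(6 + w)/(-2 + w))
a(W(4), F(-2, -5)) + R(-135) = -(-2 + 4**(3/2)) - 135*(6 - 135)/(-2 - 135) = -(-2 + 8) - 135*(-129)/(-137) = -1*6 - 135*(-1/137)*(-129) = -6 - 17415/137 = -18237/137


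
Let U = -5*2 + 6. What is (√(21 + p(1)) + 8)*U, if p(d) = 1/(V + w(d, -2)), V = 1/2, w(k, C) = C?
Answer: -32 - 4*√183/3 ≈ -50.037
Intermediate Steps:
U = -4 (U = -10 + 6 = -4)
V = ½ ≈ 0.50000
p(d) = -⅔ (p(d) = 1/(½ - 2) = 1/(-3/2) = -⅔)
(√(21 + p(1)) + 8)*U = (√(21 - ⅔) + 8)*(-4) = (√(61/3) + 8)*(-4) = (√183/3 + 8)*(-4) = (8 + √183/3)*(-4) = -32 - 4*√183/3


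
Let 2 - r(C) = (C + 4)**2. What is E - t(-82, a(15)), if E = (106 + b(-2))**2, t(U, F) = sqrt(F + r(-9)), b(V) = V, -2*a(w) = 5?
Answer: 10816 - I*sqrt(102)/2 ≈ 10816.0 - 5.0498*I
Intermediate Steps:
r(C) = 2 - (4 + C)**2 (r(C) = 2 - (C + 4)**2 = 2 - (4 + C)**2)
a(w) = -5/2 (a(w) = -1/2*5 = -5/2)
t(U, F) = sqrt(-23 + F) (t(U, F) = sqrt(F + (2 - (4 - 9)**2)) = sqrt(F + (2 - 1*(-5)**2)) = sqrt(F + (2 - 1*25)) = sqrt(F + (2 - 25)) = sqrt(F - 23) = sqrt(-23 + F))
E = 10816 (E = (106 - 2)**2 = 104**2 = 10816)
E - t(-82, a(15)) = 10816 - sqrt(-23 - 5/2) = 10816 - sqrt(-51/2) = 10816 - I*sqrt(102)/2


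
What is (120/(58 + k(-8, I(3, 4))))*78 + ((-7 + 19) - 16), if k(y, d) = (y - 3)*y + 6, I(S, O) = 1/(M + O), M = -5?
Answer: 1094/19 ≈ 57.579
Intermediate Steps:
I(S, O) = 1/(-5 + O)
k(y, d) = 6 + y*(-3 + y) (k(y, d) = (-3 + y)*y + 6 = y*(-3 + y) + 6 = 6 + y*(-3 + y))
(120/(58 + k(-8, I(3, 4))))*78 + ((-7 + 19) - 16) = (120/(58 + (6 + (-8)² - 3*(-8))))*78 + ((-7 + 19) - 16) = (120/(58 + (6 + 64 + 24)))*78 + (12 - 16) = (120/(58 + 94))*78 - 4 = (120/152)*78 - 4 = (120*(1/152))*78 - 4 = (15/19)*78 - 4 = 1170/19 - 4 = 1094/19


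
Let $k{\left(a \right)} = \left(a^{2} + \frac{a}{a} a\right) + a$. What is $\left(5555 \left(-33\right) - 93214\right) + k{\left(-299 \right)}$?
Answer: $-187726$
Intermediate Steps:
$k{\left(a \right)} = a^{2} + 2 a$ ($k{\left(a \right)} = \left(a^{2} + 1 a\right) + a = \left(a^{2} + a\right) + a = \left(a + a^{2}\right) + a = a^{2} + 2 a$)
$\left(5555 \left(-33\right) - 93214\right) + k{\left(-299 \right)} = \left(5555 \left(-33\right) - 93214\right) - 299 \left(2 - 299\right) = \left(-183315 - 93214\right) - -88803 = -276529 + 88803 = -187726$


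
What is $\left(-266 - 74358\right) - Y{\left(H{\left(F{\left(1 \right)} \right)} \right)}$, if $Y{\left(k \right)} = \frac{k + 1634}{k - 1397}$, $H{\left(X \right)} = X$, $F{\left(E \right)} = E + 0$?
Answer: $- \frac{104173469}{1396} \approx -74623.0$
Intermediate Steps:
$F{\left(E \right)} = E$
$Y{\left(k \right)} = \frac{1634 + k}{-1397 + k}$
$\left(-266 - 74358\right) - Y{\left(H{\left(F{\left(1 \right)} \right)} \right)} = \left(-266 - 74358\right) - \frac{1634 + 1}{-1397 + 1} = \left(-266 - 74358\right) - \frac{1}{-1396} \cdot 1635 = -74624 - \left(- \frac{1}{1396}\right) 1635 = -74624 - - \frac{1635}{1396} = -74624 + \frac{1635}{1396} = - \frac{104173469}{1396}$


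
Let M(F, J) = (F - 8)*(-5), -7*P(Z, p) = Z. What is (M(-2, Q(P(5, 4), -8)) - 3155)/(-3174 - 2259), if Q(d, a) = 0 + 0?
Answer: 1035/1811 ≈ 0.57151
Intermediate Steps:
P(Z, p) = -Z/7
Q(d, a) = 0
M(F, J) = 40 - 5*F (M(F, J) = (-8 + F)*(-5) = 40 - 5*F)
(M(-2, Q(P(5, 4), -8)) - 3155)/(-3174 - 2259) = ((40 - 5*(-2)) - 3155)/(-3174 - 2259) = ((40 + 10) - 3155)/(-5433) = (50 - 3155)*(-1/5433) = -3105*(-1/5433) = 1035/1811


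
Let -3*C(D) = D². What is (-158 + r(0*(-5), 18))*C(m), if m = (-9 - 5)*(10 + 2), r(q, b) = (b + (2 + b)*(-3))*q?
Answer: 1486464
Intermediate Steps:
r(q, b) = q*(-6 - 2*b) (r(q, b) = (b + (-6 - 3*b))*q = (-6 - 2*b)*q = q*(-6 - 2*b))
m = -168 (m = -14*12 = -168)
C(D) = -D²/3
(-158 + r(0*(-5), 18))*C(m) = (-158 - 2*0*(-5)*(3 + 18))*(-⅓*(-168)²) = (-158 - 2*0*21)*(-⅓*28224) = (-158 + 0)*(-9408) = -158*(-9408) = 1486464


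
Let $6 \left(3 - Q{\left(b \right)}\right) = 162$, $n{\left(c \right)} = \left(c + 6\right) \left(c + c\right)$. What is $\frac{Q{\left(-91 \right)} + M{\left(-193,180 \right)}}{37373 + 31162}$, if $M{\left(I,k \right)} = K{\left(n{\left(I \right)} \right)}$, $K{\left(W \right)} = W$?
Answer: $\frac{72158}{68535} \approx 1.0529$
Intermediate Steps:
$n{\left(c \right)} = 2 c \left(6 + c\right)$ ($n{\left(c \right)} = \left(6 + c\right) 2 c = 2 c \left(6 + c\right)$)
$Q{\left(b \right)} = -24$ ($Q{\left(b \right)} = 3 - 27 = -24$)
$M{\left(I,k \right)} = 2 I \left(6 + I\right)$
$\frac{Q{\left(-91 \right)} + M{\left(-193,180 \right)}}{37373 + 31162} = \frac{-24 + 2 \left(-193\right) \left(6 - 193\right)}{37373 + 31162} = \frac{-24 + 2 \left(-193\right) \left(-187\right)}{68535} = \left(-24 + 72182\right) \frac{1}{68535} = 72158 \cdot \frac{1}{68535} = \frac{72158}{68535}$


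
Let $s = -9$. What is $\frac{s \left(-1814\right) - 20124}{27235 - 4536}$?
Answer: $- \frac{3798}{22699} \approx -0.16732$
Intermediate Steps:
$\frac{s \left(-1814\right) - 20124}{27235 - 4536} = \frac{\left(-9\right) \left(-1814\right) - 20124}{27235 - 4536} = \frac{16326 - 20124}{22699} = \left(-3798\right) \frac{1}{22699} = - \frac{3798}{22699}$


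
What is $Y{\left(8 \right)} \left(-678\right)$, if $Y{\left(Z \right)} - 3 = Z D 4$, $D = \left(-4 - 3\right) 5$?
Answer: $757326$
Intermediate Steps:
$D = -35$ ($D = \left(-7\right) 5 = -35$)
$Y{\left(Z \right)} = 3 - 140 Z$ ($Y{\left(Z \right)} = 3 + Z \left(-35\right) 4 = 3 + - 35 Z 4 = 3 - 140 Z$)
$Y{\left(8 \right)} \left(-678\right) = \left(3 - 1120\right) \left(-678\right) = \left(-1117\right) \left(-678\right) = 757326$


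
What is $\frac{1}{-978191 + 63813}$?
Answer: $- \frac{1}{914378} \approx -1.0936 \cdot 10^{-6}$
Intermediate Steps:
$\frac{1}{-978191 + 63813} = \frac{1}{-914378} = - \frac{1}{914378}$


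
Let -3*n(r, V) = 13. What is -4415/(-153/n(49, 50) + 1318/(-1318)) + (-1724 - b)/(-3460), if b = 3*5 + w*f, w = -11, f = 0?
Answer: -98905553/771580 ≈ -128.19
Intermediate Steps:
n(r, V) = -13/3 (n(r, V) = -⅓*13 = -13/3)
b = 15 (b = 3*5 - 11*0 = 15 + 0 = 15)
-4415/(-153/n(49, 50) + 1318/(-1318)) + (-1724 - b)/(-3460) = -4415/(-153/(-13/3) + 1318/(-1318)) + (-1724 - 1*15)/(-3460) = -4415/(-153*(-3/13) + 1318*(-1/1318)) + (-1724 - 15)*(-1/3460) = -4415/(459/13 - 1) - 1739*(-1/3460) = -4415/446/13 + 1739/3460 = -4415*13/446 + 1739/3460 = -57395/446 + 1739/3460 = -98905553/771580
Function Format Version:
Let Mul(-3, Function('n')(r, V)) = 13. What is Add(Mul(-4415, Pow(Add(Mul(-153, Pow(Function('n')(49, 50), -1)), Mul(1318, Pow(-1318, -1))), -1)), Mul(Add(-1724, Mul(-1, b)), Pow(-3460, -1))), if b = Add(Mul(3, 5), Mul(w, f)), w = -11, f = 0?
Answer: Rational(-98905553, 771580) ≈ -128.19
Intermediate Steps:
Function('n')(r, V) = Rational(-13, 3) (Function('n')(r, V) = Mul(Rational(-1, 3), 13) = Rational(-13, 3))
b = 15 (b = Add(Mul(3, 5), Mul(-11, 0)) = Add(15, 0) = 15)
Add(Mul(-4415, Pow(Add(Mul(-153, Pow(Function('n')(49, 50), -1)), Mul(1318, Pow(-1318, -1))), -1)), Mul(Add(-1724, Mul(-1, b)), Pow(-3460, -1))) = Add(Mul(-4415, Pow(Add(Mul(-153, Pow(Rational(-13, 3), -1)), Mul(1318, Pow(-1318, -1))), -1)), Mul(Add(-1724, Mul(-1, 15)), Pow(-3460, -1))) = Add(Mul(-4415, Pow(Add(Mul(-153, Rational(-3, 13)), Mul(1318, Rational(-1, 1318))), -1)), Mul(Add(-1724, -15), Rational(-1, 3460))) = Add(Mul(-4415, Pow(Add(Rational(459, 13), -1), -1)), Mul(-1739, Rational(-1, 3460))) = Add(Mul(-4415, Pow(Rational(446, 13), -1)), Rational(1739, 3460)) = Add(Mul(-4415, Rational(13, 446)), Rational(1739, 3460)) = Add(Rational(-57395, 446), Rational(1739, 3460)) = Rational(-98905553, 771580)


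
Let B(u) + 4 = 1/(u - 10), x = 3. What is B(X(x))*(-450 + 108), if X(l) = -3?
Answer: 18126/13 ≈ 1394.3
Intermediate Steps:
B(u) = -4 + 1/(-10 + u) (B(u) = -4 + 1/(u - 10) = -4 + 1/(-10 + u))
B(X(x))*(-450 + 108) = ((41 - 4*(-3))/(-10 - 3))*(-450 + 108) = ((41 + 12)/(-13))*(-342) = -1/13*53*(-342) = -53/13*(-342) = 18126/13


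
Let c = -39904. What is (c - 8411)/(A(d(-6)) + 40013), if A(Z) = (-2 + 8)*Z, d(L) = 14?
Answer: -48315/40097 ≈ -1.2050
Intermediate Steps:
A(Z) = 6*Z
(c - 8411)/(A(d(-6)) + 40013) = (-39904 - 8411)/(6*14 + 40013) = -48315/(84 + 40013) = -48315/40097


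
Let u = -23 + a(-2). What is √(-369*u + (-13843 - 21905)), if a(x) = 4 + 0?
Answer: 3*I*√3193 ≈ 169.52*I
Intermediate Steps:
a(x) = 4
u = -19 (u = -23 + 4 = -19)
√(-369*u + (-13843 - 21905)) = √(-369*(-19) + (-13843 - 21905)) = √(7011 - 35748) = √(-28737) = 3*I*√3193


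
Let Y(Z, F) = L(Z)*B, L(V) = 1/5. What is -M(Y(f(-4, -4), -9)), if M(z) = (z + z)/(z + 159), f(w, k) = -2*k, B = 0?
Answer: 0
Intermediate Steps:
L(V) = ⅕
Y(Z, F) = 0 (Y(Z, F) = (⅕)*0 = 0)
M(z) = 2*z/(159 + z) (M(z) = (2*z)/(159 + z) = 2*z/(159 + z))
-M(Y(f(-4, -4), -9)) = -2*0/(159 + 0) = -2*0/159 = -1*0 = 0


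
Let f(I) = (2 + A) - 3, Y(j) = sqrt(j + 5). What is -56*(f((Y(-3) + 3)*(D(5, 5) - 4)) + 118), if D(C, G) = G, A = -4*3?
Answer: -5880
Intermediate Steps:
A = -12
Y(j) = sqrt(5 + j)
f(I) = -13 (f(I) = (2 - 12) - 3 = -10 - 3 = -13)
-56*(f((Y(-3) + 3)*(D(5, 5) - 4)) + 118) = -56*(-13 + 118) = -56*105 = -5880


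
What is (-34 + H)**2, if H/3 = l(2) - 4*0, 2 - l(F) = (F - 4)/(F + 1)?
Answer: 676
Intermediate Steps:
l(F) = 2 - (-4 + F)/(1 + F) (l(F) = 2 - (F - 4)/(F + 1) = 2 - (-4 + F)/(1 + F))
H = 8 (H = 3*((6 + 2)/(1 + 2) - 4*0) = 3*(8/3 + 0) = 3*(8/3) = 8)
(-34 + H)**2 = (-34 + 8)**2 = (-26)**2 = 676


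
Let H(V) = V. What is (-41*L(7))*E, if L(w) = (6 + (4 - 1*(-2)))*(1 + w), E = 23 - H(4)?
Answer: -74784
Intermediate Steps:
E = 19 (E = 23 - 1*4 = 23 - 4 = 19)
L(w) = 12 + 12*w (L(w) = (6 + (4 + 2))*(1 + w) = (6 + 6)*(1 + w) = 12*(1 + w) = 12 + 12*w)
(-41*L(7))*E = -41*(12 + 12*7)*19 = -41*(12 + 84)*19 = -41*96*19 = -3936*19 = -74784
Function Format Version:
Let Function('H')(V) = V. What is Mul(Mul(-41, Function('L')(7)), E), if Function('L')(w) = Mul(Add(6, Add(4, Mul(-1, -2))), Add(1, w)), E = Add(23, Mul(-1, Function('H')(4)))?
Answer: -74784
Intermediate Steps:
E = 19 (E = Add(23, Mul(-1, 4)) = Add(23, -4) = 19)
Function('L')(w) = Add(12, Mul(12, w)) (Function('L')(w) = Mul(Add(6, Add(4, 2)), Add(1, w)) = Mul(Add(6, 6), Add(1, w)) = Mul(12, Add(1, w)) = Add(12, Mul(12, w)))
Mul(Mul(-41, Function('L')(7)), E) = Mul(Mul(-41, Add(12, Mul(12, 7))), 19) = Mul(Mul(-41, Add(12, 84)), 19) = Mul(Mul(-41, 96), 19) = Mul(-3936, 19) = -74784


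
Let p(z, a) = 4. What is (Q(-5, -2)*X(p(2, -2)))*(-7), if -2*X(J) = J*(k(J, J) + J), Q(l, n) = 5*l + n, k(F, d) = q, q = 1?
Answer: -1890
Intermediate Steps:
k(F, d) = 1
Q(l, n) = n + 5*l
X(J) = -J*(1 + J)/2
(Q(-5, -2)*X(p(2, -2)))*(-7) = ((-2 + 5*(-5))*(-½*4*(1 + 4)))*(-7) = ((-2 - 25)*(-½*4*5))*(-7) = -27*(-10)*(-7) = 270*(-7) = -1890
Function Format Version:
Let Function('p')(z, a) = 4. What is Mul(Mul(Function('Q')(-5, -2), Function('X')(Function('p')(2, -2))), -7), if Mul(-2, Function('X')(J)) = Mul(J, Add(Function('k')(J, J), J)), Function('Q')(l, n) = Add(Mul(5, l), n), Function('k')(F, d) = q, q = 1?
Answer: -1890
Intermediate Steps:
Function('k')(F, d) = 1
Function('Q')(l, n) = Add(n, Mul(5, l))
Function('X')(J) = Mul(Rational(-1, 2), J, Add(1, J)) (Function('X')(J) = Mul(Rational(-1, 2), Mul(J, Add(1, J))) = Mul(Rational(-1, 2), J, Add(1, J)))
Mul(Mul(Function('Q')(-5, -2), Function('X')(Function('p')(2, -2))), -7) = Mul(Mul(Add(-2, Mul(5, -5)), Mul(Rational(-1, 2), 4, Add(1, 4))), -7) = Mul(Mul(Add(-2, -25), Mul(Rational(-1, 2), 4, 5)), -7) = Mul(Mul(-27, -10), -7) = Mul(270, -7) = -1890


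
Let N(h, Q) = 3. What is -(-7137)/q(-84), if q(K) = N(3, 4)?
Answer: 2379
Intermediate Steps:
q(K) = 3
-(-7137)/q(-84) = -(-7137)/3 = -1*(-2379) = 2379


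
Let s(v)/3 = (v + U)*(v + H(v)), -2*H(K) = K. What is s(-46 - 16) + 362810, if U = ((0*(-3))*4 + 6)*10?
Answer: 362996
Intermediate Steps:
H(K) = -K/2
U = 60 (U = (0*4 + 6)*10 = (0 + 6)*10 = 6*10 = 60)
s(v) = 3*v*(60 + v)/2 (s(v) = 3*((v + 60)*(v - v/2)) = 3*((60 + v)*(v/2)) = 3*(v*(60 + v)/2) = 3*v*(60 + v)/2)
s(-46 - 16) + 362810 = 3*(-46 - 16)*(60 + (-46 - 16))/2 + 362810 = (3/2)*(-62)*(60 - 62) + 362810 = (3/2)*(-62)*(-2) + 362810 = 186 + 362810 = 362996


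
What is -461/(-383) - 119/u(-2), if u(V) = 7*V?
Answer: 7433/766 ≈ 9.7037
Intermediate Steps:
-461/(-383) - 119/u(-2) = -461/(-383) - 119/(7*(-2)) = -461*(-1/383) - 119/(-14) = 461/383 - 119*(-1/14) = 461/383 + 17/2 = 7433/766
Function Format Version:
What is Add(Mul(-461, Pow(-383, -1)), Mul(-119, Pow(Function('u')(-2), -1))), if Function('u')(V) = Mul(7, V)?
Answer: Rational(7433, 766) ≈ 9.7037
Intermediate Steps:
Add(Mul(-461, Pow(-383, -1)), Mul(-119, Pow(Function('u')(-2), -1))) = Add(Mul(-461, Pow(-383, -1)), Mul(-119, Pow(Mul(7, -2), -1))) = Add(Mul(-461, Rational(-1, 383)), Mul(-119, Pow(-14, -1))) = Add(Rational(461, 383), Mul(-119, Rational(-1, 14))) = Add(Rational(461, 383), Rational(17, 2)) = Rational(7433, 766)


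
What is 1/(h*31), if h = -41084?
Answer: -1/1273604 ≈ -7.8517e-7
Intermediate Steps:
1/(h*31) = 1/(-41084*31) = 1/(-1273604) = -1/1273604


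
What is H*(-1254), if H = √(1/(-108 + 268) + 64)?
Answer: -4389*√2090/20 ≈ -10032.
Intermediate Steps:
H = 7*√2090/40 (H = √(1/160 + 64) = √(10241/160) = 7*√2090/40 ≈ 8.0004)
H*(-1254) = (7*√2090/40)*(-1254) = -4389*√2090/20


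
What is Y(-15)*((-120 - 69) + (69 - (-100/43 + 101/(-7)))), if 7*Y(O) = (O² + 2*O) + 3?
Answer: -6153246/2107 ≈ -2920.4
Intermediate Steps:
Y(O) = 3/7 + O²/7 + 2*O/7 (Y(O) = ((O² + 2*O) + 3)/7 = (3 + O² + 2*O)/7 = 3/7 + O²/7 + 2*O/7)
Y(-15)*((-120 - 69) + (69 - (-100/43 + 101/(-7)))) = (3/7 + (⅐)*(-15)² + (2/7)*(-15))*((-120 - 69) + (69 - (-100/43 + 101/(-7)))) = (3/7 + (⅐)*225 - 30/7)*(-189 + (69 - (-100*1/43 + 101*(-⅐)))) = (3/7 + 225/7 - 30/7)*(-189 + (69 - (-100/43 - 101/7))) = 198*(-189 + (69 - 1*(-5043/301)))/7 = 198*(-189 + (69 + 5043/301))/7 = 198*(-189 + 25812/301)/7 = (198/7)*(-31077/301) = -6153246/2107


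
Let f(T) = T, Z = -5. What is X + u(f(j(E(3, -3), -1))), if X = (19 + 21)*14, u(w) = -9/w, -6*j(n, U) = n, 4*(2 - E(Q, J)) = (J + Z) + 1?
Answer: 2872/5 ≈ 574.40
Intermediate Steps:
E(Q, J) = 3 - J/4 (E(Q, J) = 2 - ((J - 5) + 1)/4 = 2 - ((-5 + J) + 1)/4 = 2 - (-4 + J)/4 = 2 + (1 - J/4) = 3 - J/4)
j(n, U) = -n/6
X = 560 (X = 40*14 = 560)
X + u(f(j(E(3, -3), -1))) = 560 - 9*(-6/(3 - ¼*(-3))) = 560 - 9*(-6/(3 + ¾)) = 560 - 9/((-⅙*15/4)) = 560 - 9/(-5/8) = 560 - 9*(-8/5) = 560 + 72/5 = 2872/5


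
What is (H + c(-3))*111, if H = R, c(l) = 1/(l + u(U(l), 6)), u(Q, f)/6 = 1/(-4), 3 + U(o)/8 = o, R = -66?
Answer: -22052/3 ≈ -7350.7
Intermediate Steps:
U(o) = -24 + 8*o
u(Q, f) = -3/2 (u(Q, f) = 6/(-4) = 6*(-1/4) = -3/2)
c(l) = 1/(-3/2 + l) (c(l) = 1/(l - 3/2) = 1/(-3/2 + l))
H = -66
(H + c(-3))*111 = (-66 + 2/(-3 + 2*(-3)))*111 = (-66 + 2/(-3 - 6))*111 = (-66 + 2/(-9))*111 = (-66 + 2*(-1/9))*111 = (-66 - 2/9)*111 = -596/9*111 = -22052/3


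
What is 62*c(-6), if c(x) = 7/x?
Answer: -217/3 ≈ -72.333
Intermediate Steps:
62*c(-6) = 62*(7/(-6)) = 62*(7*(-⅙)) = 62*(-7/6) = -217/3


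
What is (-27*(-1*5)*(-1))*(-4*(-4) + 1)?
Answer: -2295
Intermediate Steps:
(-27*(-1*5)*(-1))*(-4*(-4) + 1) = (-(-135)*(-1))*(16 + 1) = -27*5*17 = -135*17 = -2295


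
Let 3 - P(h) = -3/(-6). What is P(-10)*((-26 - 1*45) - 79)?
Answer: -375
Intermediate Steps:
P(h) = 5/2 (P(h) = 3 - (-3)/(-6) = 3 - (-3)*(-1)/6 = 3 - 1*1/2 = 3 - 1/2 = 5/2)
P(-10)*((-26 - 1*45) - 79) = 5*((-26 - 1*45) - 79)/2 = 5*((-26 - 45) - 79)/2 = 5*(-71 - 79)/2 = (5/2)*(-150) = -375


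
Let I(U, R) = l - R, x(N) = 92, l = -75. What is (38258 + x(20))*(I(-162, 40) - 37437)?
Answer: -1440119200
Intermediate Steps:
I(U, R) = -75 - R
(38258 + x(20))*(I(-162, 40) - 37437) = (38258 + 92)*((-75 - 1*40) - 37437) = 38350*((-75 - 40) - 37437) = 38350*(-115 - 37437) = 38350*(-37552) = -1440119200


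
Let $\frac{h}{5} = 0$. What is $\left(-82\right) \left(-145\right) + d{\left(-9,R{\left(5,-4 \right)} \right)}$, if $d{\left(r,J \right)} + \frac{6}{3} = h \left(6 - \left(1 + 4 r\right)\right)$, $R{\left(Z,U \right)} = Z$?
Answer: $11888$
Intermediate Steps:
$h = 0$ ($h = 5 \cdot 0 = 0$)
$d{\left(r,J \right)} = -2$ ($d{\left(r,J \right)} = -2 + 0 \left(6 - \left(1 + 4 r\right)\right) = -2 + 0 \left(5 - 4 r\right) = -2 + 0 = -2$)
$\left(-82\right) \left(-145\right) + d{\left(-9,R{\left(5,-4 \right)} \right)} = \left(-82\right) \left(-145\right) - 2 = 11890 - 2 = 11888$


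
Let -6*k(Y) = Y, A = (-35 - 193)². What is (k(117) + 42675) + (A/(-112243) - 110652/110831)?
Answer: 1061232812825883/24880007866 ≈ 42654.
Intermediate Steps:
A = 51984 (A = (-228)² = 51984)
k(Y) = -Y/6
(k(117) + 42675) + (A/(-112243) - 110652/110831) = (-⅙*117 + 42675) + (51984/(-112243) - 110652/110831) = (-39/2 + 42675) + (51984*(-1/112243) - 110652*1/110831) = 85311/2 + (-51984/112243 - 110652/110831) = 85311/2 - 18181351140/12440003933 = 1061232812825883/24880007866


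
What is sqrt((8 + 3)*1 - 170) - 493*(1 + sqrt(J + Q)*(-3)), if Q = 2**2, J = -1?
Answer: -493 + 1479*sqrt(3) + I*sqrt(159) ≈ 2068.7 + 12.61*I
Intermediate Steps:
Q = 4
sqrt((8 + 3)*1 - 170) - 493*(1 + sqrt(J + Q)*(-3)) = sqrt((8 + 3)*1 - 170) - 493*(1 + sqrt(-1 + 4)*(-3)) = sqrt(11*1 - 170) - 493*(1 + sqrt(3)*(-3)) = sqrt(11 - 170) - 493*(1 - 3*sqrt(3)) = sqrt(-159) + (-493 + 1479*sqrt(3)) = I*sqrt(159) + (-493 + 1479*sqrt(3)) = -493 + 1479*sqrt(3) + I*sqrt(159)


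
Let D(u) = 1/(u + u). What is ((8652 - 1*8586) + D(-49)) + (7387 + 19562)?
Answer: 2647469/98 ≈ 27015.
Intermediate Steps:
D(u) = 1/(2*u)
((8652 - 1*8586) + D(-49)) + (7387 + 19562) = ((8652 - 1*8586) + (½)/(-49)) + (7387 + 19562) = ((8652 - 8586) + (½)*(-1/49)) + 26949 = (66 - 1/98) + 26949 = 6467/98 + 26949 = 2647469/98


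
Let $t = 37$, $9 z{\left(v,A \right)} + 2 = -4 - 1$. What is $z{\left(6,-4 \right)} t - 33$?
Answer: $- \frac{556}{9} \approx -61.778$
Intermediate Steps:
$z{\left(v,A \right)} = - \frac{7}{9}$ ($z{\left(v,A \right)} = - \frac{2}{9} + \frac{-4 - 1}{9} = - \frac{2}{9} + \frac{1}{9} \left(-5\right) = - \frac{2}{9} - \frac{5}{9} = - \frac{7}{9}$)
$z{\left(6,-4 \right)} t - 33 = \left(- \frac{7}{9}\right) 37 - 33 = - \frac{259}{9} - 33 = - \frac{556}{9}$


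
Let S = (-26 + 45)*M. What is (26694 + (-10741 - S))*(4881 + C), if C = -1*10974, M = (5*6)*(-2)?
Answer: -104147649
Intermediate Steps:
M = -60 (M = 30*(-2) = -60)
S = -1140 (S = (-26 + 45)*(-60) = 19*(-60) = -1140)
C = -10974
(26694 + (-10741 - S))*(4881 + C) = (26694 + (-10741 - 1*(-1140)))*(4881 - 10974) = (26694 + (-10741 + 1140))*(-6093) = (26694 - 9601)*(-6093) = 17093*(-6093) = -104147649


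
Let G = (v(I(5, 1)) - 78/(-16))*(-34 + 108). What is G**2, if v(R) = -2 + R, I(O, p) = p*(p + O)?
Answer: 6901129/16 ≈ 4.3132e+5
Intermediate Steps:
I(O, p) = p*(O + p)
G = 2627/4 (G = ((-2 + 1*(5 + 1)) - 78/(-16))*(-34 + 108) = ((-2 + 1*6) - 78*(-1/16))*74 = ((-2 + 6) + 39/8)*74 = (4 + 39/8)*74 = (71/8)*74 = 2627/4 ≈ 656.75)
G**2 = (2627/4)**2 = 6901129/16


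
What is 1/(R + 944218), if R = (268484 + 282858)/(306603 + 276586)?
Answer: 583189/550658102544 ≈ 1.0591e-6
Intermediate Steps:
R = 551342/583189 ≈ 0.94539
1/(R + 944218) = 1/(551342/583189 + 944218) = 1/(550658102544/583189) = 583189/550658102544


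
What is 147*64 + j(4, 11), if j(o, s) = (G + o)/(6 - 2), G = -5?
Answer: 37631/4 ≈ 9407.8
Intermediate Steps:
j(o, s) = -5/4 + o/4 (j(o, s) = (-5 + o)/(6 - 2) = (-5 + o)/4 = (-5 + o)*(¼) = -5/4 + o/4)
147*64 + j(4, 11) = 147*64 + (-5/4 + (¼)*4) = 9408 + (-5/4 + 1) = 9408 - ¼ = 37631/4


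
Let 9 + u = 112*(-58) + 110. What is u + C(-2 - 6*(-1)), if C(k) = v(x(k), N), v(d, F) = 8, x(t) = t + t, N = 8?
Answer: -6387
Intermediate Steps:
x(t) = 2*t
u = -6395 (u = -9 + (112*(-58) + 110) = -9 + (-6496 + 110) = -9 - 6386 = -6395)
C(k) = 8
u + C(-2 - 6*(-1)) = -6395 + 8 = -6387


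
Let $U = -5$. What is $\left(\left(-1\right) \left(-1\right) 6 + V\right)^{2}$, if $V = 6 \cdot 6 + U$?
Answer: $1369$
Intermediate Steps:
$V = 31$ ($V = 6 \cdot 6 - 5 = 36 - 5 = 31$)
$\left(\left(-1\right) \left(-1\right) 6 + V\right)^{2} = \left(\left(-1\right) \left(-1\right) 6 + 31\right)^{2} = \left(1 \cdot 6 + 31\right)^{2} = \left(6 + 31\right)^{2} = 37^{2} = 1369$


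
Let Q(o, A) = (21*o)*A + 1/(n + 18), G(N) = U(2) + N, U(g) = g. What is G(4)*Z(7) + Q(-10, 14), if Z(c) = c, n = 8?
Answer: -75347/26 ≈ -2898.0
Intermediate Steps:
G(N) = 2 + N
Q(o, A) = 1/26 + 21*A*o (Q(o, A) = (21*o)*A + 1/(8 + 18) = 21*A*o + 1/26 = 1/26 + 21*A*o)
G(4)*Z(7) + Q(-10, 14) = (2 + 4)*7 + (1/26 + 21*14*(-10)) = 6*7 + (1/26 - 2940) = 42 - 76439/26 = -75347/26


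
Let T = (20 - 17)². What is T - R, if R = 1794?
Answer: -1785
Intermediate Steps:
T = 9 (T = 3² = 9)
T - R = 9 - 1*1794 = 9 - 1794 = -1785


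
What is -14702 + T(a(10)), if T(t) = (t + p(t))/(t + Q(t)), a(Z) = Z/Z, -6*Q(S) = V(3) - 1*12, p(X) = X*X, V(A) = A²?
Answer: -44102/3 ≈ -14701.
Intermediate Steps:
p(X) = X²
Q(S) = ½ (Q(S) = -(3² - 1*12)/6 = -(9 - 12)/6 = -⅙*(-3) = ½)
a(Z) = 1
T(t) = (t + t²)/(½ + t) (T(t) = (t + t²)/(t + ½) = (t + t²)/(½ + t))
-14702 + T(a(10)) = -14702 + 2*1*(1 + 1)/(1 + 2*1) = -14702 + 2*1*2/(1 + 2) = -14702 + 2*1*2/3 = -14702 + 2*1*(⅓)*2 = -14702 + 4/3 = -44102/3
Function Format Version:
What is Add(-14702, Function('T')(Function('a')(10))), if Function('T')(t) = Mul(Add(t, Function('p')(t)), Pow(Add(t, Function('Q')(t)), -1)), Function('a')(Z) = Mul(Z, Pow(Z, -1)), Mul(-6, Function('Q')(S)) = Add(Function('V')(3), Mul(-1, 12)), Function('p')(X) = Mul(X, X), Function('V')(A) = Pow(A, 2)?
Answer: Rational(-44102, 3) ≈ -14701.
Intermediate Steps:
Function('p')(X) = Pow(X, 2)
Function('Q')(S) = Rational(1, 2) (Function('Q')(S) = Mul(Rational(-1, 6), Add(Pow(3, 2), Mul(-1, 12))) = Mul(Rational(-1, 6), Add(9, -12)) = Mul(Rational(-1, 6), -3) = Rational(1, 2))
Function('a')(Z) = 1
Function('T')(t) = Mul(Pow(Add(Rational(1, 2), t), -1), Add(t, Pow(t, 2))) (Function('T')(t) = Mul(Add(t, Pow(t, 2)), Pow(Add(t, Rational(1, 2)), -1)) = Mul(Add(t, Pow(t, 2)), Pow(Add(Rational(1, 2), t), -1)) = Mul(Pow(Add(Rational(1, 2), t), -1), Add(t, Pow(t, 2))))
Add(-14702, Function('T')(Function('a')(10))) = Add(-14702, Mul(2, 1, Pow(Add(1, Mul(2, 1)), -1), Add(1, 1))) = Add(-14702, Mul(2, 1, Pow(Add(1, 2), -1), 2)) = Add(-14702, Mul(2, 1, Pow(3, -1), 2)) = Add(-14702, Mul(2, 1, Rational(1, 3), 2)) = Add(-14702, Rational(4, 3)) = Rational(-44102, 3)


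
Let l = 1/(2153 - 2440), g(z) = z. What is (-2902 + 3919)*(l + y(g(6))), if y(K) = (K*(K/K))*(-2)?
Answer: -3503565/287 ≈ -12208.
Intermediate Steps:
y(K) = -2*K (y(K) = (K*1)*(-2) = K*(-2) = -2*K)
l = -1/287 (l = 1/(-287) = -1/287 ≈ -0.0034843)
(-2902 + 3919)*(l + y(g(6))) = (-2902 + 3919)*(-1/287 - 2*6) = 1017*(-1/287 - 12) = 1017*(-3445/287) = -3503565/287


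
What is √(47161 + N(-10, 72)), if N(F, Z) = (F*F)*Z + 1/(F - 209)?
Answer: 19*√7222182/219 ≈ 233.15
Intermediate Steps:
N(F, Z) = 1/(-209 + F) + Z*F² (N(F, Z) = F²*Z + 1/(-209 + F) = Z*F² + 1/(-209 + F) = 1/(-209 + F) + Z*F²)
√(47161 + N(-10, 72)) = √(47161 + (1 + 72*(-10)³ - 209*72*(-10)²)/(-209 - 10)) = √(47161 + (1 + 72*(-1000) - 209*72*100)/(-219)) = √(47161 - (1 - 72000 - 1504800)/219) = √(47161 - 1/219*(-1576799)) = √(47161 + 1576799/219) = √(11905058/219) = 19*√7222182/219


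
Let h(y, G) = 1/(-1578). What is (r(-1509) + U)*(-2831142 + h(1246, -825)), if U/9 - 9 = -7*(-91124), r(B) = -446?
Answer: -25645688513288419/1578 ≈ -1.6252e+13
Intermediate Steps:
h(y, G) = -1/1578
U = 5740893 (U = 81 + 9*(-7*(-91124)) = 81 + 9*637868 = 81 + 5740812 = 5740893)
(r(-1509) + U)*(-2831142 + h(1246, -825)) = (-446 + 5740893)*(-2831142 - 1/1578) = 5740447*(-4467542077/1578) = -25645688513288419/1578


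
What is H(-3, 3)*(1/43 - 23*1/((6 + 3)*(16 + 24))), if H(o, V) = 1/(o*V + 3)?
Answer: 629/92880 ≈ 0.0067722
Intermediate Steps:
H(o, V) = 1/(3 + V*o) (H(o, V) = 1/(V*o + 3) = 1/(3 + V*o))
H(-3, 3)*(1/43 - 23*1/((6 + 3)*(16 + 24))) = (1/43 - 23*1/((6 + 3)*(16 + 24)))/(3 + 3*(-3)) = (1/43 - 23/(40*9))/(3 - 9) = (1/43 - 23/360)/(-6) = -(1/43 - 23*1/360)/6 = -(1/43 - 23/360)/6 = -⅙*(-629/15480) = 629/92880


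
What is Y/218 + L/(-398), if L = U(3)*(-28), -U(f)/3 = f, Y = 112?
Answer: -2590/21691 ≈ -0.11940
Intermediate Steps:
U(f) = -3*f
L = 252 (L = -3*3*(-28) = -9*(-28) = 252)
Y/218 + L/(-398) = 112/218 + 252/(-398) = 112*(1/218) + 252*(-1/398) = 56/109 - 126/199 = -2590/21691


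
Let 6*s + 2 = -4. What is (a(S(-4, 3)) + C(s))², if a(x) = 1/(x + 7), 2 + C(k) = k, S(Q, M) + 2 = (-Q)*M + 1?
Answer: 2809/324 ≈ 8.6698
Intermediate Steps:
S(Q, M) = -1 - M*Q (S(Q, M) = -2 + ((-Q)*M + 1) = -2 + (-M*Q + 1) = -2 + (1 - M*Q) = -1 - M*Q)
s = -1 (s = -⅓ + (⅙)*(-4) = -⅓ - ⅔ = -1)
C(k) = -2 + k
a(x) = 1/(7 + x)
(a(S(-4, 3)) + C(s))² = (1/(7 + (-1 - 1*3*(-4))) + (-2 - 1))² = (1/(7 + (-1 + 12)) - 3)² = (1/(7 + 11) - 3)² = (1/18 - 3)² = (-53/18)² = 2809/324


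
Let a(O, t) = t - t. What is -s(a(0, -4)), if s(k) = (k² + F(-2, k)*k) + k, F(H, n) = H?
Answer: 0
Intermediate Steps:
a(O, t) = 0
s(k) = k² - k (s(k) = (k² - 2*k) + k = k² - k)
-s(a(0, -4)) = -0*(-1 + 0) = -0*(-1) = -1*0 = 0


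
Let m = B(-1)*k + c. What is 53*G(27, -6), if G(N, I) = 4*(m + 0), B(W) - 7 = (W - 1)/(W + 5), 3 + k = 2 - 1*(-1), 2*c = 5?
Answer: 530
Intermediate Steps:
c = 5/2 (c = (½)*5 = 5/2 ≈ 2.5000)
k = 0 (k = -3 + (2 - 1*(-1)) = -3 + (2 + 1) = -3 + 3 = 0)
B(W) = 7 + (-1 + W)/(5 + W) (B(W) = 7 + (W - 1)/(W + 5) = 7 + (-1 + W)/(5 + W))
m = 5/2 (m = (2*(17 + 4*(-1))/(5 - 1))*0 + 5/2 = (2*(17 - 4)/4)*0 + 5/2 = (2*(¼)*13)*0 + 5/2 = (13/2)*0 + 5/2 = 0 + 5/2 = 5/2 ≈ 2.5000)
G(N, I) = 10 (G(N, I) = 4*(5/2 + 0) = 4*(5/2) = 10)
53*G(27, -6) = 53*10 = 530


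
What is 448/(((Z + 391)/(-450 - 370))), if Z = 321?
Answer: -45920/89 ≈ -515.96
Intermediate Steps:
448/(((Z + 391)/(-450 - 370))) = 448/(((321 + 391)/(-450 - 370))) = 448/((712/(-820))) = 448/((712*(-1/820))) = 448/(-178/205) = 448*(-205/178) = -45920/89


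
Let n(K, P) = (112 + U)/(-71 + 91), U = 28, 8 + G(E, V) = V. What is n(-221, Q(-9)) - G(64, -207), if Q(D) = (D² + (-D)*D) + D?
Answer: 222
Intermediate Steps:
G(E, V) = -8 + V
Q(D) = D (Q(D) = (D² - D²) + D = 0 + D = D)
n(K, P) = 7 (n(K, P) = (112 + 28)/(-71 + 91) = 140/20 = 140*(1/20) = 7)
n(-221, Q(-9)) - G(64, -207) = 7 - (-8 - 207) = 7 - 1*(-215) = 7 + 215 = 222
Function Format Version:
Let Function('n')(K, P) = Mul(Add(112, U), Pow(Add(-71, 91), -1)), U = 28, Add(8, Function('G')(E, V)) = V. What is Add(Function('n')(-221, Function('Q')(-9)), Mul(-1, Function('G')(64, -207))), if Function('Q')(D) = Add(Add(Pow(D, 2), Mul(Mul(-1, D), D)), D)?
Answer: 222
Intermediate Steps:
Function('G')(E, V) = Add(-8, V)
Function('Q')(D) = D (Function('Q')(D) = Add(Add(Pow(D, 2), Mul(-1, Pow(D, 2))), D) = Add(0, D) = D)
Function('n')(K, P) = 7 (Function('n')(K, P) = Mul(Add(112, 28), Pow(Add(-71, 91), -1)) = Mul(140, Pow(20, -1)) = Mul(140, Rational(1, 20)) = 7)
Add(Function('n')(-221, Function('Q')(-9)), Mul(-1, Function('G')(64, -207))) = Add(7, Mul(-1, Add(-8, -207))) = Add(7, Mul(-1, -215)) = Add(7, 215) = 222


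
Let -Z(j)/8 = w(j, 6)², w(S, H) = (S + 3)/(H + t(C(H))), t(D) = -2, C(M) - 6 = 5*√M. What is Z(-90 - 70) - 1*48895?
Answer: -122439/2 ≈ -61220.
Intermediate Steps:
C(M) = 6 + 5*√M
w(S, H) = (3 + S)/(-2 + H) (w(S, H) = (S + 3)/(H - 2) = (3 + S)/(-2 + H))
Z(j) = -8*(¾ + j/4)² (Z(j) = -8*(3 + j)²/(-2 + 6)² = -8*(3 + j)²/16 = -8*(¾ + j/4)²)
Z(-90 - 70) - 1*48895 = -(3 + (-90 - 70))²/2 - 1*48895 = -(3 - 160)²/2 - 48895 = -½*(-157)² - 48895 = -½*24649 - 48895 = -24649/2 - 48895 = -122439/2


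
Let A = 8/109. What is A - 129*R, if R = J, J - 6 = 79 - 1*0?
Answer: -1195177/109 ≈ -10965.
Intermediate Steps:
A = 8/109 (A = 8*(1/109) = 8/109 ≈ 0.073395)
J = 85 (J = 6 + (79 - 1*0) = 6 + (79 + 0) = 6 + 79 = 85)
R = 85
A - 129*R = 8/109 - 129*85 = 8/109 - 10965 = -1195177/109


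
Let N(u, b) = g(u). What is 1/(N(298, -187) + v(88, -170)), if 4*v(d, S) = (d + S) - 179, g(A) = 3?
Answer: -4/249 ≈ -0.016064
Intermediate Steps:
N(u, b) = 3
v(d, S) = -179/4 + S/4 + d/4 (v(d, S) = ((d + S) - 179)/4 = ((S + d) - 179)/4 = (-179 + S + d)/4 = -179/4 + S/4 + d/4)
1/(N(298, -187) + v(88, -170)) = 1/(3 + (-179/4 + (1/4)*(-170) + (1/4)*88)) = 1/(3 + (-179/4 - 85/2 + 22)) = 1/(3 - 261/4) = 1/(-249/4) = -4/249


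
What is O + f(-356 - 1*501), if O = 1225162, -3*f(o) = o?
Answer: 3676343/3 ≈ 1.2254e+6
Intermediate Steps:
f(o) = -o/3
O + f(-356 - 1*501) = 1225162 - (-356 - 1*501)/3 = 1225162 - (-356 - 501)/3 = 1225162 - 1/3*(-857) = 1225162 + 857/3 = 3676343/3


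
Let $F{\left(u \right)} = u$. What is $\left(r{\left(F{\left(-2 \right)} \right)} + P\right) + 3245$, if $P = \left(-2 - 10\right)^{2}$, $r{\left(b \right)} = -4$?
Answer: $3385$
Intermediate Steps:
$P = 144$ ($P = \left(-12\right)^{2} = 144$)
$\left(r{\left(F{\left(-2 \right)} \right)} + P\right) + 3245 = \left(-4 + 144\right) + 3245 = 140 + 3245 = 3385$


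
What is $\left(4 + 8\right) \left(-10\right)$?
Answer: $-120$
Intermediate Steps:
$\left(4 + 8\right) \left(-10\right) = 12 \left(-10\right) = -120$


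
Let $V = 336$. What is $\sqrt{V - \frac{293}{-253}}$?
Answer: $\frac{\sqrt{21581153}}{253} \approx 18.362$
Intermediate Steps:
$\sqrt{V - \frac{293}{-253}} = \sqrt{336 - \frac{293}{-253}} = \sqrt{336 - - \frac{293}{253}} = \sqrt{336 + \frac{293}{253}} = \sqrt{\frac{85301}{253}} = \frac{\sqrt{21581153}}{253}$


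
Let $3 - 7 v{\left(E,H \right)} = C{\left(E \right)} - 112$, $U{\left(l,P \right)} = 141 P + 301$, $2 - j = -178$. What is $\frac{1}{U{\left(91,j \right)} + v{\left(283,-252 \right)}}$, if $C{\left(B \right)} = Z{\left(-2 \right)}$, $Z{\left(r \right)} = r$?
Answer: $\frac{7}{179884} \approx 3.8914 \cdot 10^{-5}$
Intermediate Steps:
$j = 180$ ($j = 2 - -178 = 2 + 178 = 180$)
$C{\left(B \right)} = -2$
$U{\left(l,P \right)} = 301 + 141 P$
$v{\left(E,H \right)} = \frac{117}{7}$ ($v{\left(E,H \right)} = \frac{3}{7} - \frac{-2 - 112}{7} = \frac{3}{7} - - \frac{114}{7} = \frac{3}{7} + \frac{114}{7} = \frac{117}{7}$)
$\frac{1}{U{\left(91,j \right)} + v{\left(283,-252 \right)}} = \frac{1}{\left(301 + 141 \cdot 180\right) + \frac{117}{7}} = \frac{1}{\left(301 + 25380\right) + \frac{117}{7}} = \frac{1}{25681 + \frac{117}{7}} = \frac{1}{\frac{179884}{7}} = \frac{7}{179884}$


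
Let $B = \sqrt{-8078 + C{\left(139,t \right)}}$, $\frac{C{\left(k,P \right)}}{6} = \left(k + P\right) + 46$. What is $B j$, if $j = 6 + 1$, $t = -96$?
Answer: $14 i \sqrt{1886} \approx 607.99 i$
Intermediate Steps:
$C{\left(k,P \right)} = 276 + 6 P + 6 k$ ($C{\left(k,P \right)} = 6 \left(\left(k + P\right) + 46\right) = 6 \left(\left(P + k\right) + 46\right) = 6 \left(46 + P + k\right) = 276 + 6 P + 6 k$)
$B = 2 i \sqrt{1886}$ ($B = \sqrt{-8078 + \left(276 + 6 \left(-96\right) + 6 \cdot 139\right)} = \sqrt{-8078 + \left(276 - 576 + 834\right)} = \sqrt{-8078 + 534} = \sqrt{-7544} = 2 i \sqrt{1886} \approx 86.856 i$)
$j = 7$
$B j = 2 i \sqrt{1886} \cdot 7 = 14 i \sqrt{1886}$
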